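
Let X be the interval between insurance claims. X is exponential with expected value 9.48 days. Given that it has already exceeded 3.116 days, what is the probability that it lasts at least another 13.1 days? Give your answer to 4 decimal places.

The rate is λ = 1/9.48 = 0.105485 per day.
By the memoryless property, P(X > 3.116+13.1 | X > 3.116) = P(X > 13.1).
P(X > 13.1) = e^(−1.3819) ≈ 0.2511.

0.2511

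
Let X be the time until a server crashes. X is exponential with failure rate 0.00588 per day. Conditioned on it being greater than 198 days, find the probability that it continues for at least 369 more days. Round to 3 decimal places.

The exponential is memoryless, so the remaining time is again Exp(λ): the condition X > 198 is irrelevant.
P(X > 369) = e^(−2.1697) ≈ 0.114.

0.114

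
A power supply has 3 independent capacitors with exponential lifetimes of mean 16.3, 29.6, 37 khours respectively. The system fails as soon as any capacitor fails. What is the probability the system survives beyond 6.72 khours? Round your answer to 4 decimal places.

The first failure time is exponential with rate Σλ_i = 1/16.3 + 1/29.6 + 1/37 = 0.122161 per khour.
P(min > 6.72) = e^(−0.122161·6.72) = e^(−0.82092) ≈ 0.4400.

0.4400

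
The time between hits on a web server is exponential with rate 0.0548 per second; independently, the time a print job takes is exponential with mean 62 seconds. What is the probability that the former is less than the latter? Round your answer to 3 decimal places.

0.773

λ_1 = 0.0548, λ_2 = 1/62 = 0.016129.
For independent exponentials, P(the former < the latter) = λ_1/(λ_1+λ_2) = 0.0548/0.070929 ≈ 0.773.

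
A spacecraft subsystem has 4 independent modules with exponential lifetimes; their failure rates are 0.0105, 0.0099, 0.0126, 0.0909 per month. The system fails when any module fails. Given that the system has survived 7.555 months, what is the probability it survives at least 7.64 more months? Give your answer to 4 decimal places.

Time to first failure ~ Exp(Σλ) with Σλ = 0.1239.
By memorylessness, P(T > 7.555+7.64 | T > 7.555) = P(T > 7.64) = e^(−0.1239·7.64) ≈ 0.3881.

0.3881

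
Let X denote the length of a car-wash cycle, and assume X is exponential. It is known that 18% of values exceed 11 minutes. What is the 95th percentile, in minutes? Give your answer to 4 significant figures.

e^(−λ·11) = 0.18 ⇒ λ = −ln(0.18)/11 = 0.155891.
95th percentile: 1 − e^(−λt) = 0.95, t = −ln(0.05)/λ = 19.2169 minutes.

19.22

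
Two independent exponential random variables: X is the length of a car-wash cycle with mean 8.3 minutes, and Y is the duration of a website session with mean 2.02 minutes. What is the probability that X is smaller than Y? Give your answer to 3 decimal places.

0.196

λ_1 = 1/8.3 = 0.120482, λ_2 = 1/2.02 = 0.49505.
For independent exponentials, P(X < Y) = λ_1/(λ_1+λ_2) = 0.120482/0.615531 ≈ 0.196.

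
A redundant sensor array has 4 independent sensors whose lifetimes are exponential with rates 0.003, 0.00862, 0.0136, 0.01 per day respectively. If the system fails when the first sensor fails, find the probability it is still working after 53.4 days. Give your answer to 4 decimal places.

The time to first failure is exponential with rate Σλ = 0.003 + 0.00862 + 0.0136 + 0.01 = 0.03522.
P(min > 53.4) = e^(−0.03522·53.4) = e^(−1.8807) ≈ 0.1525.

0.1525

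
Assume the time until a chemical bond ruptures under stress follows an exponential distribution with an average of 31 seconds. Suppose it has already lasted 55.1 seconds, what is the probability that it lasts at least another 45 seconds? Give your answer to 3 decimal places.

The rate is λ = 1/31 = 0.0322581 per second.
The exponential is memoryless, so the remaining time is again Exp(λ): the condition X > 55.1 is irrelevant.
P(X > 45) = e^(−1.4516) ≈ 0.234.

0.234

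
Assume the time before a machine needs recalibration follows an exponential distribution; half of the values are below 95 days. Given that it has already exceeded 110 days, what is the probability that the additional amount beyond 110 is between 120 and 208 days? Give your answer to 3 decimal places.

For an exponential, median = ln(2)/λ, so λ = ln 2 / 95 = 0.00729629 per day.
Memoryless: the residual past 110 is again Exp(λ).
P(120 < residual < 208) = e^(−λ·120) − e^(−λ·208) = 0.41663 − 0.21923 ≈ 0.197.

0.197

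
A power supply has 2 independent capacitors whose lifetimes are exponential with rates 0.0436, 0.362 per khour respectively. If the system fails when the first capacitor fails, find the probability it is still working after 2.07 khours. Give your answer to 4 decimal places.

The time to first failure is exponential with rate Σλ = 0.0436 + 0.362 = 0.4056.
P(min > 2.07) = e^(−0.4056·2.07) = e^(−0.83959) ≈ 0.4319.

0.4319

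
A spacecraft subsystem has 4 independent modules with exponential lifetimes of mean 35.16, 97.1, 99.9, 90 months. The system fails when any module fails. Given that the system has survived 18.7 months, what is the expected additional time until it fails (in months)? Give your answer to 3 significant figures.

16.7

First-failure rate Σλ = 1/35.16 + 1/97.1 + 1/99.9 + 1/90 = 0.0598612.
By memorylessness the expected residual is 1/Σλ = 16.7053 months, regardless of the 18.7 already elapsed.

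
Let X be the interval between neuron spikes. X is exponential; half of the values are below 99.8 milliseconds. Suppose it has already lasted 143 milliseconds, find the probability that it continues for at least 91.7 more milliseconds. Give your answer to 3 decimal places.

For an exponential, median = ln(2)/λ, so λ = ln 2 / 99.8 = 0.00694536 per millisecond.
By the memoryless property, P(X > 143+91.7 | X > 143) = P(X > 91.7).
P(X > 91.7) = e^(−0.63689) ≈ 0.529.

0.529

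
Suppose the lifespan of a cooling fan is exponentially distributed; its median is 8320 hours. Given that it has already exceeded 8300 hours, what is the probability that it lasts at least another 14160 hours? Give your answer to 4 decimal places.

For an exponential, median = ln(2)/λ, so λ = ln 2 / 8320 = 0.000083311 per hour.
P(X > s+t | X > s) = e^(−λ(s+t))/e^(−λs) = e^(−λt), independent of s = 8300.
P(X > 14160) = e^(−1.1797) ≈ 0.3074.

0.3074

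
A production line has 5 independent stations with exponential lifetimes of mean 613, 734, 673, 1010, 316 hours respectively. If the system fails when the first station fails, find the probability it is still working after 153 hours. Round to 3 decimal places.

The first failure time is exponential with rate Σλ_i = 1/613 + 1/734 + 1/673 + 1/1010 + 1/316 = 0.00863426 per hour.
P(min > 153) = e^(−0.00863426·153) = e^(−1.321) ≈ 0.267.

0.267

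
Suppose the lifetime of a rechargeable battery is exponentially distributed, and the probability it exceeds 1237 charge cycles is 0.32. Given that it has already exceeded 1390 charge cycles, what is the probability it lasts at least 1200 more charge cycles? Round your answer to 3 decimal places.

From e^(−λ·1237) = 0.32, λ = −ln(0.32)/1237 = 0.000921127.
Memoryless: P(X > 1390+1200 | X > 1390) = P(X > 1200) = e^(−0.000921127·1200) ≈ 0.331.

0.331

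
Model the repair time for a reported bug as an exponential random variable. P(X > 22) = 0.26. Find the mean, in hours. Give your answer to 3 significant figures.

e^(−λ·22) = 0.26 ⇒ λ = −ln(0.26)/22 = 0.0612306.
Mean = 1/λ = 16.3317 hours.

16.3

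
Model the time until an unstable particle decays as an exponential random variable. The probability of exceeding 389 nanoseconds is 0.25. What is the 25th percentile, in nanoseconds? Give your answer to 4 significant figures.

e^(−λ·389) = 0.25 ⇒ λ = −ln(0.25)/389 = 0.00356374.
25th percentile: 1 − e^(−λt) = 0.25, t = −ln(0.75)/λ = 80.7248 nanoseconds.

80.72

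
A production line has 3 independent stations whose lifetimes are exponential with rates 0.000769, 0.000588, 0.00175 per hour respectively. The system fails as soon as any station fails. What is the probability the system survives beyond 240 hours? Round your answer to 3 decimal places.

The time to first failure is exponential with rate Σλ = 0.000769 + 0.000588 + 0.00175 = 0.003107.
P(min > 240) = e^(−0.003107·240) = e^(−0.74568) ≈ 0.474.

0.474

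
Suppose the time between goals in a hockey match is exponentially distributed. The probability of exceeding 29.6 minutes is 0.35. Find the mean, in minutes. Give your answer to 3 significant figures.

e^(−λ·29.6) = 0.35 ⇒ λ = −ln(0.35)/29.6 = 0.035467.
Mean = 1/λ = 28.1953 minutes.

28.2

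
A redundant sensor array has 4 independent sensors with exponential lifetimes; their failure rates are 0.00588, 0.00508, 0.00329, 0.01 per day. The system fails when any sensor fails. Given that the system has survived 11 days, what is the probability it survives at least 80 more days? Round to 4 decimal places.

0.1437

Time to first failure ~ Exp(Σλ) with Σλ = 0.02425.
By memorylessness, P(T > 11+80 | T > 11) = P(T > 80) = e^(−0.02425·80) ≈ 0.1437.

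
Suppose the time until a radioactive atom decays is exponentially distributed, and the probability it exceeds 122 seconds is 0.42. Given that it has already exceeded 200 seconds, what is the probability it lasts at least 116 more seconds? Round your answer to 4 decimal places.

From e^(−λ·122) = 0.42, λ = −ln(0.42)/122 = 0.00711066.
Memoryless: P(X > 200+116 | X > 200) = P(X > 116) = e^(−0.00711066·116) ≈ 0.4383.

0.4383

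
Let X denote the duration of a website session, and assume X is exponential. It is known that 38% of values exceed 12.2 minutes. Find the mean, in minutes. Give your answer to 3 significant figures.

12.6

e^(−λ·12.2) = 0.38 ⇒ λ = −ln(0.38)/12.2 = 0.0793102.
Mean = 1/λ = 12.6087 minutes.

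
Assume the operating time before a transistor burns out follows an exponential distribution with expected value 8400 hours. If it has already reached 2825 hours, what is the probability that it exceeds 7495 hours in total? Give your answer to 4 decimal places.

0.5735

The rate is λ = 1/8400 = 0.000119048 per hour.
The exponential is memoryless, so the remaining time is again Exp(λ): the condition X > 2825 is irrelevant.
P(X > 4670) = e^(−0.55595) ≈ 0.5735.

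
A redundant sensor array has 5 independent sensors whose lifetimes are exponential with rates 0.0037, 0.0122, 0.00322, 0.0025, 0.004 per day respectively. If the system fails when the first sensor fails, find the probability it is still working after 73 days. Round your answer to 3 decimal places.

The time to first failure is exponential with rate Σλ = 0.0037 + 0.0122 + 0.00322 + 0.0025 + 0.004 = 0.02562.
P(min > 73) = e^(−0.02562·73) = e^(−1.8703) ≈ 0.154.

0.154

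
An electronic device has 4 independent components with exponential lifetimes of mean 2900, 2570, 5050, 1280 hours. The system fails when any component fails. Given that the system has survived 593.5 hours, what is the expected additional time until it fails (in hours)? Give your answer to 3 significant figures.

584

First-failure rate Σλ = 1/2900 + 1/2570 + 1/5050 + 1/1280 = 0.0017132.
By memorylessness the expected residual is 1/Σλ = 583.702 hours, regardless of the 593.5 already elapsed.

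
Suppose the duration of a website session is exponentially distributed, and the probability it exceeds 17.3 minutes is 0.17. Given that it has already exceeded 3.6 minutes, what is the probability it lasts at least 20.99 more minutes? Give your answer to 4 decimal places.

From e^(−λ·17.3) = 0.17, λ = −ln(0.17)/17.3 = 0.102425.
Memoryless: P(X > 3.6+20.99 | X > 3.6) = P(X > 20.99) = e^(−0.102425·20.99) ≈ 0.1165.

0.1165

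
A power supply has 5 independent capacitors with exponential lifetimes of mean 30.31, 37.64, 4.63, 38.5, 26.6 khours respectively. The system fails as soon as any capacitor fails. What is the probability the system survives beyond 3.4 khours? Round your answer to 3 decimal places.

0.316

The first failure time is exponential with rate Σλ_i = 1/30.31 + 1/37.64 + 1/4.63 + 1/38.5 + 1/26.6 = 0.339111 per khour.
P(min > 3.4) = e^(−0.339111·3.4) = e^(−1.153) ≈ 0.316.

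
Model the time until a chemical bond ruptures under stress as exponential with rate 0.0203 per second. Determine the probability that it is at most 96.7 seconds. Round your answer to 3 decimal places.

P(X ≤ 96.7) = 1 − e^(−λ·96.7) = 1 − e^(−1.963) ≈ 0.860.

0.860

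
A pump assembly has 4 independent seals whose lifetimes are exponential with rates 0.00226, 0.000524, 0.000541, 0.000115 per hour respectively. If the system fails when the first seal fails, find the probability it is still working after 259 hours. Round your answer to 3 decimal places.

The time to first failure is exponential with rate Σλ = 0.00226 + 0.000524 + 0.000541 + 0.000115 = 0.00344.
P(min > 259) = e^(−0.00344·259) = e^(−0.89096) ≈ 0.410.

0.410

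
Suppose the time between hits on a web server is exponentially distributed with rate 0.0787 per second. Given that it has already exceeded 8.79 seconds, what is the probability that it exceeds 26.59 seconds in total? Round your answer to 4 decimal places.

0.2464

The exponential is memoryless, so the remaining time is again Exp(λ): the condition X > 8.79 is irrelevant.
P(X > 17.8) = e^(−1.4009) ≈ 0.2464.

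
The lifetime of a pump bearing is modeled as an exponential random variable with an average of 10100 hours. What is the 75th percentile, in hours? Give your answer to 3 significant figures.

14000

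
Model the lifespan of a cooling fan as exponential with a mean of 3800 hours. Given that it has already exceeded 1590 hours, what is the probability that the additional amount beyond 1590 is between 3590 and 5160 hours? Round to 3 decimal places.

0.132

The rate is λ = 1/3800 = 0.000263158 per hour.
Memoryless: the residual past 1590 is again Exp(λ).
P(3590 < residual < 5160) = e^(−λ·3590) − e^(−λ·5160) = 0.38878 − 0.25720 ≈ 0.132.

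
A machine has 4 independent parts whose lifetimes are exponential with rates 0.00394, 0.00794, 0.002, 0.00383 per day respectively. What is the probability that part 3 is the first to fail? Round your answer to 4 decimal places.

The time to first failure is exponential with rate Σλ = 0.00394 + 0.00794 + 0.002 + 0.00383 = 0.01771.
P(part 3 first) = λ_3/Σλ = 0.002/0.01771 ≈ 0.1129.

0.1129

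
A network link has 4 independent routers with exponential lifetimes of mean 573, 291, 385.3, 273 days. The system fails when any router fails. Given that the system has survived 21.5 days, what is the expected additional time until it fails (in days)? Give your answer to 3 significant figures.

87.4

First-failure rate Σλ = 1/573 + 1/291 + 1/385.3 + 1/273 = 0.01144.
By memorylessness the expected residual is 1/Σλ = 87.4125 days, regardless of the 21.5 already elapsed.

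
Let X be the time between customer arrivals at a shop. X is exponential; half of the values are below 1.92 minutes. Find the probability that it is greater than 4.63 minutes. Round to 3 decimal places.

0.188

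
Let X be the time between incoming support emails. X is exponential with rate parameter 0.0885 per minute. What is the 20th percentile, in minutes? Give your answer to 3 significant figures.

Set 1 − e^(−λt) = 0.2, so t = −ln(0.8)/λ = 0.22314/0.0885 ≈ 2.5214 minutes.

2.52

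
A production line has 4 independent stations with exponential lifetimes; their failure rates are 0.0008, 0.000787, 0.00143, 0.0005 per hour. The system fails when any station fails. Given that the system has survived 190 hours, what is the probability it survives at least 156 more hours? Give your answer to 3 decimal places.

Time to first failure ~ Exp(Σλ) with Σλ = 0.003517.
By memorylessness, P(T > 190+156 | T > 190) = P(T > 156) = e^(−0.003517·156) ≈ 0.578.

0.578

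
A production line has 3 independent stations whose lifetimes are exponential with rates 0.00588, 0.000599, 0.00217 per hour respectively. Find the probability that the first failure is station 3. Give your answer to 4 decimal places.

0.2509

The time to first failure is exponential with rate Σλ = 0.00588 + 0.000599 + 0.00217 = 0.008649.
P(station 3 first) = λ_3/Σλ = 0.00217/0.008649 ≈ 0.2509.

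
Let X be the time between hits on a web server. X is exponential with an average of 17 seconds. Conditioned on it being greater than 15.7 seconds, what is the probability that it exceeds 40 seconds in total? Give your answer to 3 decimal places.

The rate is λ = 1/17 = 0.0588235 per second.
The exponential is memoryless, so the remaining time is again Exp(λ): the condition X > 15.7 is irrelevant.
P(X > 24.3) = e^(−1.4294) ≈ 0.239.

0.239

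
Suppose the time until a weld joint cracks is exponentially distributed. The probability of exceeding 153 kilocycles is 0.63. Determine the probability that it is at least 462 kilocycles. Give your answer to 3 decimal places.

e^(−λ·153) = 0.63 ⇒ λ = −ln(0.63)/153 = 0.00301984.
P(X > 462) = e^(−0.00301984·462) = e^(−1.3952) ≈ 0.248.

0.248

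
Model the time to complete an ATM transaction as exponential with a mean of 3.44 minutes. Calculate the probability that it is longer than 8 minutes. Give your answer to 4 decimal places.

0.0977

The rate is λ = 1/3.44 = 0.290698 per minute.
P(X > 8) = e^(−λ·8) = e^(−2.3256) ≈ 0.0977.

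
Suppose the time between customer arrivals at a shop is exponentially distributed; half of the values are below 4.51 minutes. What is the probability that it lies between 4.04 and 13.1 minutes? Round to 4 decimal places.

For an exponential, median = ln(2)/λ, so λ = ln 2 / 4.51 = 0.153691 per minute.
P(4.04 < X < 13.1) = e^(−λ·4.04) − e^(−λ·13.1) = 0.53745 − 0.13354 ≈ 0.4039.

0.4039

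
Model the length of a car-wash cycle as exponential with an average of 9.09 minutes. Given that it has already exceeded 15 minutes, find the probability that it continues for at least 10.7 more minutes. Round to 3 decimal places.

The rate is λ = 1/9.09 = 0.110011 per minute.
By the memoryless property, P(X > 15+10.7 | X > 15) = P(X > 10.7).
P(X > 10.7) = e^(−1.1771) ≈ 0.308.

0.308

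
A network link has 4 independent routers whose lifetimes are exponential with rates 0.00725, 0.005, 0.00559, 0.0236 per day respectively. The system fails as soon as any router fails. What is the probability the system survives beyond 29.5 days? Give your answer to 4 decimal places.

The time to first failure is exponential with rate Σλ = 0.00725 + 0.005 + 0.00559 + 0.0236 = 0.04144.
P(min > 29.5) = e^(−0.04144·29.5) = e^(−1.2225) ≈ 0.2945.

0.2945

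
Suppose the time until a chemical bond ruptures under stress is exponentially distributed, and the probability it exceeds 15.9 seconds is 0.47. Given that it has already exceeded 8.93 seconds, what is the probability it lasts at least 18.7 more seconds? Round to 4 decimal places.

From e^(−λ·15.9) = 0.47, λ = −ln(0.47)/15.9 = 0.0474857.
Memoryless: P(X > 8.93+18.7 | X > 8.93) = P(X > 18.7) = e^(−0.0474857·18.7) ≈ 0.4115.

0.4115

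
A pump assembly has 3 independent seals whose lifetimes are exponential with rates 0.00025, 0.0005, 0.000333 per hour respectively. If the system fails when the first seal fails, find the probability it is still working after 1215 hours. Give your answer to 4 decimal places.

The time to first failure is exponential with rate Σλ = 0.00025 + 0.0005 + 0.000333 = 0.001083.
P(min > 1215) = e^(−0.001083·1215) = e^(−1.3158) ≈ 0.2682.

0.2682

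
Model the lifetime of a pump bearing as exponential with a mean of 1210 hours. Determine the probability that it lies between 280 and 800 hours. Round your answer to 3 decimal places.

0.277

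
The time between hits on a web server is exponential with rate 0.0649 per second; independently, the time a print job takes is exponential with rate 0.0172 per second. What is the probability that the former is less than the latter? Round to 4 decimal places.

λ_1 = 0.0649, λ_2 = 0.0172.
For independent exponentials, P(the former < the latter) = λ_1/(λ_1+λ_2) = 0.0649/0.0821 ≈ 0.7905.

0.7905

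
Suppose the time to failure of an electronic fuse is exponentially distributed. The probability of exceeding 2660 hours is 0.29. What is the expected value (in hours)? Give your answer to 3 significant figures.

2150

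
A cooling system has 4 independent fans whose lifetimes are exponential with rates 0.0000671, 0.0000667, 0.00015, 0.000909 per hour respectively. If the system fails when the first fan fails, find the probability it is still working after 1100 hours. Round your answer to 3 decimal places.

0.269

The time to first failure is exponential with rate Σλ = 0.0000671 + 0.0000667 + 0.00015 + 0.000909 = 0.0011928.
P(min > 1100) = e^(−0.0011928·1100) = e^(−1.3121) ≈ 0.269.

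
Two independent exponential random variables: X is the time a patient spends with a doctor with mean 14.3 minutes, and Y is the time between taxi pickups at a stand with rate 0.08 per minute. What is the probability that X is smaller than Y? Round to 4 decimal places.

λ_1 = 1/14.3 = 0.0699301, λ_2 = 0.08.
For independent exponentials, P(X < Y) = λ_1/(λ_1+λ_2) = 0.0699301/0.14993 ≈ 0.4664.

0.4664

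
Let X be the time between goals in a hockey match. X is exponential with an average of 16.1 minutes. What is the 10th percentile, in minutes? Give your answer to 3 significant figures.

The rate is λ = 1/16.1 = 0.0621118 per minute.
Set 1 − e^(−λt) = 0.1, so t = −ln(0.9)/λ = 0.10536/0.0621118 ≈ 1.6963 minutes.

1.70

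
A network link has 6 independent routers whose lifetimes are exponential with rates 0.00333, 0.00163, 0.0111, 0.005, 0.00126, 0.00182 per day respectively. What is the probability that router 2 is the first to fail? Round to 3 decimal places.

0.068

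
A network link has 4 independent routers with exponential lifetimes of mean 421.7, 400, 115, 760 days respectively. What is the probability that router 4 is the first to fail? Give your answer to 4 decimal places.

Rates: λ_i = 1/mean_i → 0.00237135, 0.0025, 0.00869565, 0.00131579; Σλ = 0.0148828.
P(router 4 first) = λ_4/Σλ = 0.00131579/0.0148828 ≈ 0.0884.

0.0884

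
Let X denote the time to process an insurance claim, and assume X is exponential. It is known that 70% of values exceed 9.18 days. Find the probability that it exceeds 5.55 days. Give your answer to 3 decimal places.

0.806

e^(−λ·9.18) = 0.70 ⇒ λ = −ln(0.70)/9.18 = 0.0388535.
P(X > 5.55) = e^(−0.0388535·5.55) = e^(−0.21564) ≈ 0.806.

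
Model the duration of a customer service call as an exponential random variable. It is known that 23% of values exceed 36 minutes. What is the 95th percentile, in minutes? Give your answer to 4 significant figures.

e^(−λ·36) = 0.23 ⇒ λ = −ln(0.23)/36 = 0.0408243.
95th percentile: 1 − e^(−λt) = 0.95, t = −ln(0.05)/λ = 73.381 minutes.

73.38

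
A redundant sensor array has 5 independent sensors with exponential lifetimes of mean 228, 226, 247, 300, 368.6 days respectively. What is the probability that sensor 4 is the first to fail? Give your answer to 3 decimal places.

Rates: λ_i = 1/mean_i → 0.00438596, 0.00442478, 0.00404858, 0.00333333, 0.00271297; Σλ = 0.0189056.
P(sensor 4 first) = λ_4/Σλ = 0.00333333/0.0189056 ≈ 0.176.

0.176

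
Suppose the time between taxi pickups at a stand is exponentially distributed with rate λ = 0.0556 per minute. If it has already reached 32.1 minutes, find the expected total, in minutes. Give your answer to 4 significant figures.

50.09

By memorylessness, E[X | X > 32.1] = 32.1 + 1/λ = 32.1 + 17.9856 = 50.0856 minutes.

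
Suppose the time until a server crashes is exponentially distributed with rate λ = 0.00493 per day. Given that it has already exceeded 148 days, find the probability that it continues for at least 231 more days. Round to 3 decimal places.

By the memoryless property, P(X > 148+231 | X > 148) = P(X > 231).
P(X > 231) = e^(−1.1388) ≈ 0.320.

0.320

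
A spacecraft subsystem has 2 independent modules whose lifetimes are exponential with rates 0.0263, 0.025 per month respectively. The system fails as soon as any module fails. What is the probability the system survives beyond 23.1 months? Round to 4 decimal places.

0.3057

The time to first failure is exponential with rate Σλ = 0.0263 + 0.025 = 0.0513.
P(min > 23.1) = e^(−0.0513·23.1) = e^(−1.185) ≈ 0.3057.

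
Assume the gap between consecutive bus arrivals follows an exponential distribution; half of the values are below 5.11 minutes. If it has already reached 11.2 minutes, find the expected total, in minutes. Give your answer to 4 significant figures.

18.57

For an exponential, median = ln(2)/λ, so λ = ln 2 / 5.11 = 0.135645 per minute.
By memorylessness, E[X | X > 11.2] = 11.2 + 1/λ = 11.2 + 7.37217 = 18.5722 minutes.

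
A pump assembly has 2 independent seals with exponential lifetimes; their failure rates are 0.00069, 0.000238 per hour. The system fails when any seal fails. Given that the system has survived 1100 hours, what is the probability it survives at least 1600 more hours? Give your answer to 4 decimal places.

0.2265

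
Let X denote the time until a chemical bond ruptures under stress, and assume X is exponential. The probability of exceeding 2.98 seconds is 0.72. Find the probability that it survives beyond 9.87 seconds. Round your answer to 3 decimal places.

0.337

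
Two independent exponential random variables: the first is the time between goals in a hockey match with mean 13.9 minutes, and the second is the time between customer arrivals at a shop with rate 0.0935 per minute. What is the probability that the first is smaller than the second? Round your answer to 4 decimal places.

0.4348

λ_1 = 1/13.9 = 0.0719424, λ_2 = 0.0935.
For independent exponentials, P(the first < the second) = λ_1/(λ_1+λ_2) = 0.0719424/0.165442 ≈ 0.4348.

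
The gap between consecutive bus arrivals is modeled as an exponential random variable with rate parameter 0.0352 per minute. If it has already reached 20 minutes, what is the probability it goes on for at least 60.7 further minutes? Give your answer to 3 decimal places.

The exponential is memoryless, so the remaining time is again Exp(λ): the condition X > 20 is irrelevant.
P(X > 60.7) = e^(−2.1366) ≈ 0.118.

0.118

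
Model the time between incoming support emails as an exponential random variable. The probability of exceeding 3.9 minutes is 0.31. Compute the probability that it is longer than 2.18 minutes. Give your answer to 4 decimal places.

e^(−λ·3.9) = 0.31 ⇒ λ = −ln(0.31)/3.9 = 0.300303.
P(X > 2.18) = e^(−0.300303·2.18) = e^(−0.65466) ≈ 0.5196.

0.5196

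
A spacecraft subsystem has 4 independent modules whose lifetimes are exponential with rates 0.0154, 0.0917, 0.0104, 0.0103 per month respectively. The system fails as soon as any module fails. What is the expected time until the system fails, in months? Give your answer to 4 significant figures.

7.825

The time to first failure is exponential with rate Σλ = 0.0154 + 0.0917 + 0.0104 + 0.0103 = 0.1278.
E[min] = 1/Σλ = 1/0.1278 = 7.82473 months.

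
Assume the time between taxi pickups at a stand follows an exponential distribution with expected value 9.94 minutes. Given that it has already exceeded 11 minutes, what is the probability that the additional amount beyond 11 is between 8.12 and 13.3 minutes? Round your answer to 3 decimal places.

The rate is λ = 1/9.94 = 0.100604 per minute.
Memoryless: the residual past 11 is again Exp(λ).
P(8.12 < residual < 13.3) = e^(−λ·8.12) − e^(−λ·13.3) = 0.44180 − 0.26236 ≈ 0.179.

0.179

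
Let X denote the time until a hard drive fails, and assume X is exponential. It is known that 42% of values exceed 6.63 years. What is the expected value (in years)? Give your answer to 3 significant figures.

7.64

e^(−λ·6.63) = 0.42 ⇒ λ = −ln(0.42)/6.63 = 0.130845.
Mean = 1/λ = 7.64265 years.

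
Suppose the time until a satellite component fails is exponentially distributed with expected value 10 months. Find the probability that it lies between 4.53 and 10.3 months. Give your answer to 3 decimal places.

The rate is λ = 1/10 = 0.1 per month.
P(4.53 < X < 10.3) = e^(−λ·4.53) − e^(−λ·10.3) = 0.63572 − 0.35701 ≈ 0.279.

0.279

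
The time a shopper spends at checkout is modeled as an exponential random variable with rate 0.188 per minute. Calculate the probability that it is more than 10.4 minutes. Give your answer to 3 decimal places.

P(X > 10.4) = e^(−λ·10.4) = e^(−1.9552) ≈ 0.142.

0.142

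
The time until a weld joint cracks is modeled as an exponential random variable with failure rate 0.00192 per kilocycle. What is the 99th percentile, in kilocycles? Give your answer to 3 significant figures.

2400

Set 1 − e^(−λt) = 0.99, so t = −ln(0.01)/λ = 4.6052/0.00192 ≈ 2398.53 kilocycles.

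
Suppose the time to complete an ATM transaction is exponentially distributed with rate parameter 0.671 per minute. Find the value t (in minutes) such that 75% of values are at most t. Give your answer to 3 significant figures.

2.07

Set 1 − e^(−λt) = 0.75, so t = −ln(0.25)/λ = 1.3863/0.671 ≈ 2.06601 minutes.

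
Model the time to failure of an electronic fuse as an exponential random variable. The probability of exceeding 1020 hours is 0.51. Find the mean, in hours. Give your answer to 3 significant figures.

e^(−λ·1020) = 0.51 ⇒ λ = −ln(0.51)/1020 = 0.000660142.
Mean = 1/λ = 1514.83 hours.

1510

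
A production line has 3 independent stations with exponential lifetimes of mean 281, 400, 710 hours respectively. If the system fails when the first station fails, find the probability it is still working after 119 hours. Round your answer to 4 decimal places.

The first failure time is exponential with rate Σλ_i = 1/281 + 1/400 + 1/710 = 0.00746717 per hour.
P(min > 119) = e^(−0.00746717·119) = e^(−0.88859) ≈ 0.4112.

0.4112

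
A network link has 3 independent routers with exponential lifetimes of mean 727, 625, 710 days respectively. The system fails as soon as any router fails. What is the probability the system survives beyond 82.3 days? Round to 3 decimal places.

0.697

The first failure time is exponential with rate Σλ_i = 1/727 + 1/625 + 1/710 = 0.00438397 per day.
P(min > 82.3) = e^(−0.00438397·82.3) = e^(−0.3608) ≈ 0.697.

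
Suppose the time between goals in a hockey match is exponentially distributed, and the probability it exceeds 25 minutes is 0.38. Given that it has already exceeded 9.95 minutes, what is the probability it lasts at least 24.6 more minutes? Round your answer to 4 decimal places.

0.3859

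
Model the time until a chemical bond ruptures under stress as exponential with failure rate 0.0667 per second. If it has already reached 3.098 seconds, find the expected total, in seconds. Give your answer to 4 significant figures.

By memorylessness, E[X | X > 3.098] = 3.098 + 1/λ = 3.098 + 14.9925 = 18.0905 seconds.

18.09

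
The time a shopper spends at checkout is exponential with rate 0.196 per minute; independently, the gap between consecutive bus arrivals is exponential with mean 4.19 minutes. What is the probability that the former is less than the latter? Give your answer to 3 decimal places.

0.451

λ_1 = 0.196, λ_2 = 1/4.19 = 0.238663.
For independent exponentials, P(the former < the latter) = λ_1/(λ_1+λ_2) = 0.196/0.434663 ≈ 0.451.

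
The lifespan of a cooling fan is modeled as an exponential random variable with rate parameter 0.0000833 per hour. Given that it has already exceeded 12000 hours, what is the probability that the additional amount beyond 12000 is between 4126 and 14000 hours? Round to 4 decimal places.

Memoryless: the residual past 12000 is again Exp(λ).
P(4126 < residual < 14000) = e^(−λ·4126) − e^(−λ·14000) = 0.70914 − 0.31155 ≈ 0.3976.

0.3976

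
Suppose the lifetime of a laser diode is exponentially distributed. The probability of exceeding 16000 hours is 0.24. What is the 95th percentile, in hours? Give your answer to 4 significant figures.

33590

e^(−λ·16000) = 0.24 ⇒ λ = −ln(0.24)/16000 = 0.0000891948.
95th percentile: 1 − e^(−λt) = 0.95, t = −ln(0.05)/λ = 33586.4 hours.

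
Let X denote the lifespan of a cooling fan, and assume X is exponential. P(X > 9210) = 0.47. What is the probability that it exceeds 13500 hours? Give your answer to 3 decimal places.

e^(−λ·9210) = 0.47 ⇒ λ = −ln(0.47)/9210 = 0.0000819786.
P(X > 13500) = e^(−0.0000819786·13500) = e^(−1.1067) ≈ 0.331.

0.331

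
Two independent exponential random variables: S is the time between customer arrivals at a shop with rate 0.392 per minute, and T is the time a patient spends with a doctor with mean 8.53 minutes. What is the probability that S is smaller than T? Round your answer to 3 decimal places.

λ_1 = 0.392, λ_2 = 1/8.53 = 0.117233.
For independent exponentials, P(S < T) = λ_1/(λ_1+λ_2) = 0.392/0.509233 ≈ 0.770.

0.770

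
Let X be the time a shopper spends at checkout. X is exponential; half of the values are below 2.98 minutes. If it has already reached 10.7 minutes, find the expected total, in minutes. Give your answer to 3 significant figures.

15.0

For an exponential, median = ln(2)/λ, so λ = ln 2 / 2.98 = 0.2326 per minute.
By memorylessness, E[X | X > 10.7] = 10.7 + 1/λ = 10.7 + 4.29923 = 14.9992 minutes.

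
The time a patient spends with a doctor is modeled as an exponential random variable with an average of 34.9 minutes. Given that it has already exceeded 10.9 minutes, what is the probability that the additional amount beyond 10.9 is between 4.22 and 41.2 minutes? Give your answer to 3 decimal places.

0.579

The rate is λ = 1/34.9 = 0.0286533 per minute.
Memoryless: the residual past 10.9 is again Exp(λ).
P(4.22 < residual < 41.2) = e^(−λ·4.22) − e^(−λ·41.2) = 0.88611 − 0.30712 ≈ 0.579.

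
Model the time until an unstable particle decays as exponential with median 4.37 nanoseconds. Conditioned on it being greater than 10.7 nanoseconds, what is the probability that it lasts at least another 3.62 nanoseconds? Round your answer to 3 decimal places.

For an exponential, median = ln(2)/λ, so λ = ln 2 / 4.37 = 0.158615 per nanosecond.
By the memoryless property, P(X > 10.7+3.62 | X > 10.7) = P(X > 3.62).
P(X > 3.62) = e^(−0.57419) ≈ 0.563.

0.563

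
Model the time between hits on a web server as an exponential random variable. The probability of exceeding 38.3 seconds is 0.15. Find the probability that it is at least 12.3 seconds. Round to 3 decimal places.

0.544

e^(−λ·38.3) = 0.15 ⇒ λ = −ln(0.15)/38.3 = 0.0495332.
P(X > 12.3) = e^(−0.0495332·12.3) = e^(−0.60926) ≈ 0.544.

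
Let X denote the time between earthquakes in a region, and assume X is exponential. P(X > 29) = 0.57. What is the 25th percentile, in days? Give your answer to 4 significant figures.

e^(−λ·29) = 0.57 ⇒ λ = −ln(0.57)/29 = 0.0193834.
25th percentile: 1 − e^(−λt) = 0.25, t = −ln(0.75)/λ = 14.8417 days.

14.84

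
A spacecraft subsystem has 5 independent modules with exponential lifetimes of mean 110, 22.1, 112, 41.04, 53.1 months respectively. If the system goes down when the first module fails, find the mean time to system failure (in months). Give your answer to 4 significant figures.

The first failure time is exponential with rate Σλ_i = 1/110 + 1/22.1 + 1/112 + 1/41.04 + 1/53.1 = 0.106467 per month.
E[min] = 1/Σλ = 1/0.106467 = 9.39256 months.

9.393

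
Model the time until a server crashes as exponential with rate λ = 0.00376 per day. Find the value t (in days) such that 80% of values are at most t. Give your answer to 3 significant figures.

428

Set 1 − e^(−λt) = 0.8, so t = −ln(0.2)/λ = 1.6094/0.00376 ≈ 428.042 days.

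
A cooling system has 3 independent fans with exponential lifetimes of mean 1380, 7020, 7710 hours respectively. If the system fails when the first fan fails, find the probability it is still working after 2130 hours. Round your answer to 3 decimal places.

0.120

The first failure time is exponential with rate Σλ_i = 1/1380 + 1/7020 + 1/7710 = 0.00099679 per hour.
P(min > 2130) = e^(−0.00099679·2130) = e^(−2.1232) ≈ 0.120.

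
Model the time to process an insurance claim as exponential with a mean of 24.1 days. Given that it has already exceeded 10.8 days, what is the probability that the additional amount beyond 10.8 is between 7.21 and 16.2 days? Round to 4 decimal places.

0.2308

The rate is λ = 1/24.1 = 0.0414938 per day.
Memoryless: the residual past 10.8 is again Exp(λ).
P(7.21 < residual < 16.2) = e^(−λ·7.21) − e^(−λ·16.2) = 0.74143 − 0.51058 ≈ 0.2308.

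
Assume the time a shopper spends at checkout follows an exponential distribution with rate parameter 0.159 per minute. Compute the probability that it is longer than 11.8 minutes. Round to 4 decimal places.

0.1532

P(X > 11.8) = e^(−λ·11.8) = e^(−1.8762) ≈ 0.1532.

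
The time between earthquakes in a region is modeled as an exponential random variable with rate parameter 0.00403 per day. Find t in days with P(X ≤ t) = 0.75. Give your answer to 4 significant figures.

344.0

Set 1 − e^(−λt) = 0.75, so t = −ln(0.25)/λ = 1.3863/0.00403 ≈ 343.994 days.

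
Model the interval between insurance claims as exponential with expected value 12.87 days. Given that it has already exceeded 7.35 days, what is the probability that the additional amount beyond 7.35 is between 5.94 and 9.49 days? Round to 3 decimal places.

0.152

The rate is λ = 1/12.87 = 0.0777001 per day.
Memoryless: the residual past 7.35 is again Exp(λ).
P(5.94 < residual < 9.49) = e^(−λ·5.94) − e^(−λ·9.49) = 0.63031 − 0.47837 ≈ 0.152.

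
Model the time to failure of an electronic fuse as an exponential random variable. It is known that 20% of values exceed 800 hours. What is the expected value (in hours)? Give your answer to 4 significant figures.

497.1

e^(−λ·800) = 0.20 ⇒ λ = −ln(0.20)/800 = 0.0020118.
Mean = 1/λ = 497.068 hours.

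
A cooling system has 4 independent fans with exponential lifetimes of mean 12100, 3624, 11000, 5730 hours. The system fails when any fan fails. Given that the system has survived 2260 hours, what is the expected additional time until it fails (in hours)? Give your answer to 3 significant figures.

First-failure rate Σλ = 1/12100 + 1/3624 + 1/11000 + 1/5730 = 0.000624012.
By memorylessness the expected residual is 1/Σλ = 1602.53 hours, regardless of the 2260 already elapsed.

1600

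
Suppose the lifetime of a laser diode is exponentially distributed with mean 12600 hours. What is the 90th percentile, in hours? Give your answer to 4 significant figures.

The rate is λ = 1/12600 = 0.0000793651 per hour.
Set 1 − e^(−λt) = 0.9, so t = −ln(0.1)/λ = 2.3026/0.0000793651 ≈ 29012.6 hours.

29010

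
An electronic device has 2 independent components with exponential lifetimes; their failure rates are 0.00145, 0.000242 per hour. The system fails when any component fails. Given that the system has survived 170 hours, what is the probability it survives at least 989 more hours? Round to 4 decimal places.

0.1876

Time to first failure ~ Exp(Σλ) with Σλ = 0.001692.
By memorylessness, P(T > 170+989 | T > 170) = P(T > 989) = e^(−0.001692·989) ≈ 0.1876.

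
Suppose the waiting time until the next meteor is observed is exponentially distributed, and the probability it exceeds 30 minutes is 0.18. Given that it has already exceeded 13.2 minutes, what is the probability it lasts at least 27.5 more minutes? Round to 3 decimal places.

From e^(−λ·30) = 0.18, λ = −ln(0.18)/30 = 0.0571599.
Memoryless: P(X > 13.2+27.5 | X > 13.2) = P(X > 27.5) = e^(−0.0571599·27.5) ≈ 0.208.

0.208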